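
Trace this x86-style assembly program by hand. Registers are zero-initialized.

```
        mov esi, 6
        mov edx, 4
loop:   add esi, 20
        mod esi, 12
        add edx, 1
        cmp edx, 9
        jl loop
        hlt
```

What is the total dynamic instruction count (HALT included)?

esi=6
edx=4
esi=6+20=26
esi=26%12=2
edx=4+1=5
cmp edx, 9  (cmp 5,9)
jl loop: taken
esi=2+20=22
esi=22%12=10
edx=5+1=6
cmp edx, 9  (cmp 6,9)
jl loop: taken
esi=10+20=30
esi=30%12=6
edx=6+1=7
cmp edx, 9  (cmp 7,9)
jl loop: taken
esi=6+20=26
esi=26%12=2
edx=7+1=8
cmp edx, 9  (cmp 8,9)
jl loop: taken
esi=2+20=22
esi=22%12=10
edx=8+1=9
cmp edx, 9  (cmp 9,9)
jl loop: not taken
halt.
Total executed instructions: 28.

28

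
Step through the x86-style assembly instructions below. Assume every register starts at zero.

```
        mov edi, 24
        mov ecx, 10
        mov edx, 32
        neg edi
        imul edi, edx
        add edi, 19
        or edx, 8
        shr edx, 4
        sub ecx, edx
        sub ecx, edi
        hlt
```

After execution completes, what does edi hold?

mov edi, 24 → edi=24
mov ecx, 10 → ecx=10
mov edx, 32 → edx=32
neg edi → edi=-(24)=-24
imul edi, edx → edi=(-24)*32=-768
add edi, 19 → edi=(-768)+19=-749
or edx, 8 → edx=32|8=40
shr edx, 4 → edx=40>>4=2
sub ecx, edx → ecx=10-2=8
sub ecx, edi → ecx=8-(-749)=757
halt.

-749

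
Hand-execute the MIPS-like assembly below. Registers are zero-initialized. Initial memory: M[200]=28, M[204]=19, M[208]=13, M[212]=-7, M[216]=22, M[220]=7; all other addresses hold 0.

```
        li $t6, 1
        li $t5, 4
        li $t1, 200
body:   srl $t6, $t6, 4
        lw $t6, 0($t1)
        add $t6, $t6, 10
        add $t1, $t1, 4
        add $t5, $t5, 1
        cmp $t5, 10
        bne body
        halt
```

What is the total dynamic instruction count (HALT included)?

46

li $t6, 1 → $t6=1
li $t5, 4 → $t5=4
li $t1, 200 → $t1=200
srl $t6, $t6, 4 → $t6=1>>4=0
lw $t6, 0($t1) → $t6=M[200]=28
add $t6, $t6, 10 → $t6=28+10=38
add $t1, $t1, 4 → $t1=200+4=204
add $t5, $t5, 1 → $t5=4+1=5
cmp $t5, 10  (cmp 5,10)
bne body: taken
srl $t6, $t6, 4 → $t6=38>>4=2
lw $t6, 0($t1) → $t6=M[204]=19
add $t6, $t6, 10 → $t6=19+10=29
add $t1, $t1, 4 → $t1=204+4=208
add $t5, $t5, 1 → $t5=5+1=6
cmp $t5, 10  (cmp 6,10)
bne body: taken
srl $t6, $t6, 4 → $t6=29>>4=1
lw $t6, 0($t1) → $t6=M[208]=13
add $t6, $t6, 10 → $t6=13+10=23
add $t1, $t1, 4 → $t1=208+4=212
add $t5, $t5, 1 → $t5=6+1=7
cmp $t5, 10  (cmp 7,10)
bne body: taken
srl $t6, $t6, 4 → $t6=23>>4=1
lw $t6, 0($t1) → $t6=M[212]=-7
add $t6, $t6, 10 → $t6=(-7)+10=3
add $t1, $t1, 4 → $t1=212+4=216
add $t5, $t5, 1 → $t5=7+1=8
cmp $t5, 10  (cmp 8,10)
bne body: taken
srl $t6, $t6, 4 → $t6=3>>4=0
lw $t6, 0($t1) → $t6=M[216]=22
add $t6, $t6, 10 → $t6=22+10=32
add $t1, $t1, 4 → $t1=216+4=220
add $t5, $t5, 1 → $t5=8+1=9
cmp $t5, 10  (cmp 9,10)
bne body: taken
srl $t6, $t6, 4 → $t6=32>>4=2
lw $t6, 0($t1) → $t6=M[220]=7
add $t6, $t6, 10 → $t6=7+10=17
add $t1, $t1, 4 → $t1=220+4=224
add $t5, $t5, 1 → $t5=9+1=10
cmp $t5, 10  (cmp 10,10)
bne body: not taken
halt.
Total executed instructions: 46.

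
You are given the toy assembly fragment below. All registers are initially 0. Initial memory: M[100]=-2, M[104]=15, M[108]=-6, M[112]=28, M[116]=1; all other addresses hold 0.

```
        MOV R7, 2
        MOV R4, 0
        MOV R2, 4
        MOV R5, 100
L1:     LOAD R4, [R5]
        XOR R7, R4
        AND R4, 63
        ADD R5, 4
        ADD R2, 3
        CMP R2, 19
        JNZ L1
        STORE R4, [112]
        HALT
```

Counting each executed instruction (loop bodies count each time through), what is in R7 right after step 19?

-13

after MOV R7, 2: R7=2
after MOV R4, 0: R4=0
after MOV R2, 4: R2=4
after MOV R5, 100: R5=100
after LOAD R4, [R5]: R4=M[100]=-2
after XOR R7, R4: R7=2^(-2)=-4
after AND R4, 63: R4=(-2)&63=62
after ADD R5, 4: R5=100+4=104
after ADD R2, 3: R2=4+3=7
CMP R2, 19  (cmp 7,19)
JNZ L1: taken
after LOAD R4, [R5]: R4=M[104]=15
after XOR R7, R4: R7=(-4)^15=-13
after AND R4, 63: R4=15&63=15
after ADD R5, 4: R5=104+4=108
after ADD R2, 3: R2=7+3=10
CMP R2, 19  (cmp 10,19)
JNZ L1: taken
after LOAD R4, [R5]: R4=M[108]=-6
After step 19: R7 = -13.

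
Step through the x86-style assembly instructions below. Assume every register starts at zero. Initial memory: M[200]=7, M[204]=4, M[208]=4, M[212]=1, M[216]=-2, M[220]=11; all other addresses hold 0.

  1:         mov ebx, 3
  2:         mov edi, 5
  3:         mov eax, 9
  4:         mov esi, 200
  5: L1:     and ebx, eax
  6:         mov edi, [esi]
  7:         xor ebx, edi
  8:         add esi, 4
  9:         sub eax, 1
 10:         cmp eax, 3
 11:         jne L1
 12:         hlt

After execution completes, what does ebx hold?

15

ebx=3
edi=5
eax=9
esi=200
ebx=3&9=1
edi=M[200]=7
ebx=1^7=6
esi=200+4=204
eax=9-1=8
cmp eax, 3  (cmp 8,3)
jne L1: taken
ebx=6&8=0
edi=M[204]=4
ebx=0^4=4
esi=204+4=208
eax=8-1=7
cmp eax, 3  (cmp 7,3)
jne L1: taken
ebx=4&7=4
edi=M[208]=4
ebx=4^4=0
esi=208+4=212
eax=7-1=6
cmp eax, 3  (cmp 6,3)
jne L1: taken
ebx=0&6=0
edi=M[212]=1
ebx=0^1=1
esi=212+4=216
eax=6-1=5
cmp eax, 3  (cmp 5,3)
jne L1: taken
ebx=1&5=1
edi=M[216]=-2
ebx=1^(-2)=-1
esi=216+4=220
eax=5-1=4
cmp eax, 3  (cmp 4,3)
jne L1: taken
ebx=(-1)&4=4
edi=M[220]=11
ebx=4^11=15
esi=220+4=224
eax=4-1=3
cmp eax, 3  (cmp 3,3)
jne L1: not taken
halt.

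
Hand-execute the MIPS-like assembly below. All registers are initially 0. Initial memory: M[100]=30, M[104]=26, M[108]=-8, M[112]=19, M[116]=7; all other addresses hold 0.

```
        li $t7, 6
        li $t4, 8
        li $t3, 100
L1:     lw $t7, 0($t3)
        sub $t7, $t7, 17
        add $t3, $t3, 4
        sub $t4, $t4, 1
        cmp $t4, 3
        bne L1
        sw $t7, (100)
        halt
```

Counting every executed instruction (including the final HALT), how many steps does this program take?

35

after li $t7, 6: $t7=6
after li $t4, 8: $t4=8
after li $t3, 100: $t3=100
after lw $t7, 0($t3): $t7=M[100]=30
after sub $t7, $t7, 17: $t7=30-17=13
after add $t3, $t3, 4: $t3=100+4=104
after sub $t4, $t4, 1: $t4=8-1=7
cmp $t4, 3  (cmp 7,3)
bne L1: taken
after lw $t7, 0($t3): $t7=M[104]=26
after sub $t7, $t7, 17: $t7=26-17=9
after add $t3, $t3, 4: $t3=104+4=108
after sub $t4, $t4, 1: $t4=7-1=6
cmp $t4, 3  (cmp 6,3)
bne L1: taken
after lw $t7, 0($t3): $t7=M[108]=-8
after sub $t7, $t7, 17: $t7=(-8)-17=-25
after add $t3, $t3, 4: $t3=108+4=112
after sub $t4, $t4, 1: $t4=6-1=5
cmp $t4, 3  (cmp 5,3)
bne L1: taken
after lw $t7, 0($t3): $t7=M[112]=19
after sub $t7, $t7, 17: $t7=19-17=2
after add $t3, $t3, 4: $t3=112+4=116
after sub $t4, $t4, 1: $t4=5-1=4
cmp $t4, 3  (cmp 4,3)
bne L1: taken
after lw $t7, 0($t3): $t7=M[116]=7
after sub $t7, $t7, 17: $t7=7-17=-10
after add $t3, $t3, 4: $t3=116+4=120
after sub $t4, $t4, 1: $t4=4-1=3
cmp $t4, 3  (cmp 3,3)
bne L1: not taken
sw $t7, (100) → M[100]=-10
halt.
Total executed instructions: 35.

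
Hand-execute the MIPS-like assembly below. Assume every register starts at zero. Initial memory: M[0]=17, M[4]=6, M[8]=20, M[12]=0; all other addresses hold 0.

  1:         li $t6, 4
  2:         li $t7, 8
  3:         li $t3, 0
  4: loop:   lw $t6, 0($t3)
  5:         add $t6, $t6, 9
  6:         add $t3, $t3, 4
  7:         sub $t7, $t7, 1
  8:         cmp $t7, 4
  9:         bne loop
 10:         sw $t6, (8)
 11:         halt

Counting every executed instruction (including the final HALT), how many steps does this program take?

29

after li $t6, 4: $t6=4
after li $t7, 8: $t7=8
after li $t3, 0: $t3=0
after lw $t6, 0($t3): $t6=M[0]=17
after add $t6, $t6, 9: $t6=17+9=26
after add $t3, $t3, 4: $t3=0+4=4
after sub $t7, $t7, 1: $t7=8-1=7
cmp $t7, 4  (cmp 7,4)
bne loop: taken
after lw $t6, 0($t3): $t6=M[4]=6
after add $t6, $t6, 9: $t6=6+9=15
after add $t3, $t3, 4: $t3=4+4=8
after sub $t7, $t7, 1: $t7=7-1=6
cmp $t7, 4  (cmp 6,4)
bne loop: taken
after lw $t6, 0($t3): $t6=M[8]=20
after add $t6, $t6, 9: $t6=20+9=29
after add $t3, $t3, 4: $t3=8+4=12
after sub $t7, $t7, 1: $t7=6-1=5
cmp $t7, 4  (cmp 5,4)
bne loop: taken
after lw $t6, 0($t3): $t6=M[12]=0
after add $t6, $t6, 9: $t6=0+9=9
after add $t3, $t3, 4: $t3=12+4=16
after sub $t7, $t7, 1: $t7=5-1=4
cmp $t7, 4  (cmp 4,4)
bne loop: not taken
sw $t6, (8) → M[8]=9
halt.
Total executed instructions: 29.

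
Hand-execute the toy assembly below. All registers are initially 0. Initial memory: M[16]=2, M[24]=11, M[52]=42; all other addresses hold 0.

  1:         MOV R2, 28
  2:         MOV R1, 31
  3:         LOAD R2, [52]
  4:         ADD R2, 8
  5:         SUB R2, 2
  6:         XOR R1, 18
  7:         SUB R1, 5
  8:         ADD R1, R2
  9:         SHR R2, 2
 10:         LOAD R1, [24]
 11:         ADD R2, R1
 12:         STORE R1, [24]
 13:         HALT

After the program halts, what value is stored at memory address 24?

MOV R2, 28 → R2=28
MOV R1, 31 → R1=31
LOAD R2, [52] → R2=M[52]=42
ADD R2, 8 → R2=42+8=50
SUB R2, 2 → R2=50-2=48
XOR R1, 18 → R1=31^18=13
SUB R1, 5 → R1=13-5=8
ADD R1, R2 → R1=8+48=56
SHR R2, 2 → R2=48>>2=12
LOAD R1, [24] → R1=M[24]=11
ADD R2, R1 → R2=12+11=23
STORE R1, [24] → M[24]=11
halt.

11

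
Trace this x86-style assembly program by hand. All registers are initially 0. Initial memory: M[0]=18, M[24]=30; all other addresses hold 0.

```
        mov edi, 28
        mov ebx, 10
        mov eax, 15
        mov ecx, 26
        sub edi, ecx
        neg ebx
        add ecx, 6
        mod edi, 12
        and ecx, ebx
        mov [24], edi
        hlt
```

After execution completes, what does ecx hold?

mov edi, 28 → edi=28
mov ebx, 10 → ebx=10
mov eax, 15 → eax=15
mov ecx, 26 → ecx=26
sub edi, ecx → edi=28-26=2
neg ebx → ebx=-(10)=-10
add ecx, 6 → ecx=26+6=32
mod edi, 12 → edi=2%12=2
and ecx, ebx → ecx=32&(-10)=32
mov [24], edi → M[24]=2
halt.

32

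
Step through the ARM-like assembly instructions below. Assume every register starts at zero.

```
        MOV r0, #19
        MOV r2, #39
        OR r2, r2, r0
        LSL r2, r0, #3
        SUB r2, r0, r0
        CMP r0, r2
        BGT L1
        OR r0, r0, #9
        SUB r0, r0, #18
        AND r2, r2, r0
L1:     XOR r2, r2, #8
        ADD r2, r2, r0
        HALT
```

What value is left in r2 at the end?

27

r0=19
r2=39
r2=39|19=55
r2=19<<3=152
r2=19-19=0
CMP r0, r2  (cmp 19,0)
BGT L1: taken
r2=0^8=8
r2=8+19=27
halt.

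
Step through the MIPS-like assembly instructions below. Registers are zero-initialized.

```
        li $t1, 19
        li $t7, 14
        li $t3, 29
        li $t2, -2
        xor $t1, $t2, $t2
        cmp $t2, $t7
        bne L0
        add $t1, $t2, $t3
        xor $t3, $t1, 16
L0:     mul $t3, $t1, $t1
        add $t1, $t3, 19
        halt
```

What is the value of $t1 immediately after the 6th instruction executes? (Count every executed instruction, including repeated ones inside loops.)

0

after li $t1, 19: $t1=19
after li $t7, 14: $t7=14
after li $t3, 29: $t3=29
after li $t2, -2: $t2=-2
after xor $t1, $t2, $t2: $t1=(-2)^(-2)=0
cmp $t2, $t7  (cmp -2,14)
After step 6: $t1 = 0.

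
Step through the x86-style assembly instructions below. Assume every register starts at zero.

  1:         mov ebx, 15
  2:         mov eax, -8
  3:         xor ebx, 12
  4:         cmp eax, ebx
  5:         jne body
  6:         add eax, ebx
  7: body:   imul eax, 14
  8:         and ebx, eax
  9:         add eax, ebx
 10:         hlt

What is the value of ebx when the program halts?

mov ebx, 15 → ebx=15
mov eax, -8 → eax=-8
xor ebx, 12 → ebx=15^12=3
cmp eax, ebx  (cmp -8,3)
jne body: taken
imul eax, 14 → eax=(-8)*14=-112
and ebx, eax → ebx=3&(-112)=0
add eax, ebx → eax=(-112)+0=-112
halt.

0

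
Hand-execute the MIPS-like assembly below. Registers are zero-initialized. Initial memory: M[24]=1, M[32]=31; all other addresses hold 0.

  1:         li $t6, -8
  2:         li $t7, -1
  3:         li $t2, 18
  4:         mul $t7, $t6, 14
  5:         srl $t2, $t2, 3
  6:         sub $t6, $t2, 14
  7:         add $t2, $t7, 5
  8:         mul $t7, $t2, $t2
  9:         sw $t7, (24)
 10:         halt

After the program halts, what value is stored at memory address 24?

li $t6, -8 → $t6=-8
li $t7, -1 → $t7=-1
li $t2, 18 → $t2=18
mul $t7, $t6, 14 → $t7=(-8)*14=-112
srl $t2, $t2, 3 → $t2=18>>3=2
sub $t6, $t2, 14 → $t6=2-14=-12
add $t2, $t7, 5 → $t2=(-112)+5=-107
mul $t7, $t2, $t2 → $t7=(-107)*(-107)=11449
sw $t7, (24) → M[24]=11449
halt.

11449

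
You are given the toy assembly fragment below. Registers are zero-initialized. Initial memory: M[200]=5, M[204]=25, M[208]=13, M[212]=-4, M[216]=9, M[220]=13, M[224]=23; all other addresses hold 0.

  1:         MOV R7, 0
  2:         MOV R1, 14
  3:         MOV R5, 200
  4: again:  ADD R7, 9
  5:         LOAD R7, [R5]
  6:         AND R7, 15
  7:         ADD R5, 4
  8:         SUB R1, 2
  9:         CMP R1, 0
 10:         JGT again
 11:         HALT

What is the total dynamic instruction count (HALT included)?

R7=0
R1=14
R5=200
R7=0+9=9
R7=M[200]=5
R7=5&15=5
R5=200+4=204
R1=14-2=12
CMP R1, 0  (cmp 12,0)
JGT again: taken
R7=5+9=14
R7=M[204]=25
R7=25&15=9
R5=204+4=208
R1=12-2=10
CMP R1, 0  (cmp 10,0)
JGT again: taken
R7=9+9=18
R7=M[208]=13
R7=13&15=13
R5=208+4=212
R1=10-2=8
CMP R1, 0  (cmp 8,0)
JGT again: taken
R7=13+9=22
R7=M[212]=-4
R7=(-4)&15=12
R5=212+4=216
R1=8-2=6
CMP R1, 0  (cmp 6,0)
JGT again: taken
R7=12+9=21
R7=M[216]=9
R7=9&15=9
R5=216+4=220
R1=6-2=4
CMP R1, 0  (cmp 4,0)
JGT again: taken
R7=9+9=18
R7=M[220]=13
R7=13&15=13
R5=220+4=224
R1=4-2=2
CMP R1, 0  (cmp 2,0)
JGT again: taken
R7=13+9=22
R7=M[224]=23
R7=23&15=7
R5=224+4=228
R1=2-2=0
CMP R1, 0  (cmp 0,0)
JGT again: not taken
halt.
Total executed instructions: 53.

53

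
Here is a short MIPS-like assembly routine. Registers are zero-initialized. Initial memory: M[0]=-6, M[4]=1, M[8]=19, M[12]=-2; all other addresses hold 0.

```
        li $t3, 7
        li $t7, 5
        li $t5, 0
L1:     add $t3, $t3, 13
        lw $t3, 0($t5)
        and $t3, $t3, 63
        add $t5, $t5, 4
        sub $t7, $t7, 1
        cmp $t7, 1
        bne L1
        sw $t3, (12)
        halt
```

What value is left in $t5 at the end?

li $t3, 7 → $t3=7
li $t7, 5 → $t7=5
li $t5, 0 → $t5=0
add $t3, $t3, 13 → $t3=7+13=20
lw $t3, 0($t5) → $t3=M[0]=-6
and $t3, $t3, 63 → $t3=(-6)&63=58
add $t5, $t5, 4 → $t5=0+4=4
sub $t7, $t7, 1 → $t7=5-1=4
cmp $t7, 1  (cmp 4,1)
bne L1: taken
add $t3, $t3, 13 → $t3=58+13=71
lw $t3, 0($t5) → $t3=M[4]=1
and $t3, $t3, 63 → $t3=1&63=1
add $t5, $t5, 4 → $t5=4+4=8
sub $t7, $t7, 1 → $t7=4-1=3
cmp $t7, 1  (cmp 3,1)
bne L1: taken
add $t3, $t3, 13 → $t3=1+13=14
lw $t3, 0($t5) → $t3=M[8]=19
and $t3, $t3, 63 → $t3=19&63=19
add $t5, $t5, 4 → $t5=8+4=12
sub $t7, $t7, 1 → $t7=3-1=2
cmp $t7, 1  (cmp 2,1)
bne L1: taken
add $t3, $t3, 13 → $t3=19+13=32
lw $t3, 0($t5) → $t3=M[12]=-2
and $t3, $t3, 63 → $t3=(-2)&63=62
add $t5, $t5, 4 → $t5=12+4=16
sub $t7, $t7, 1 → $t7=2-1=1
cmp $t7, 1  (cmp 1,1)
bne L1: not taken
sw $t3, (12) → M[12]=62
halt.

16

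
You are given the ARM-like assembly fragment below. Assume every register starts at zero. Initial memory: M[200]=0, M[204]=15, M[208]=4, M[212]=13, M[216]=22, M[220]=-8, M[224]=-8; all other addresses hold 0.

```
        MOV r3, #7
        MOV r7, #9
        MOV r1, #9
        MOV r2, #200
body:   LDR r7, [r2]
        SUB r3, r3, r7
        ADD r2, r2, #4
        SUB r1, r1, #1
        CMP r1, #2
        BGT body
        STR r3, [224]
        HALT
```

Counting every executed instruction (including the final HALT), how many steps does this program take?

48

MOV r3, #7 → r3=7
MOV r7, #9 → r7=9
MOV r1, #9 → r1=9
MOV r2, #200 → r2=200
LDR r7, [r2] → r7=M[200]=0
SUB r3, r3, r7 → r3=7-0=7
ADD r2, r2, #4 → r2=200+4=204
SUB r1, r1, #1 → r1=9-1=8
CMP r1, #2  (cmp 8,2)
BGT body: taken
LDR r7, [r2] → r7=M[204]=15
SUB r3, r3, r7 → r3=7-15=-8
ADD r2, r2, #4 → r2=204+4=208
SUB r1, r1, #1 → r1=8-1=7
CMP r1, #2  (cmp 7,2)
BGT body: taken
LDR r7, [r2] → r7=M[208]=4
SUB r3, r3, r7 → r3=(-8)-4=-12
ADD r2, r2, #4 → r2=208+4=212
SUB r1, r1, #1 → r1=7-1=6
CMP r1, #2  (cmp 6,2)
BGT body: taken
LDR r7, [r2] → r7=M[212]=13
SUB r3, r3, r7 → r3=(-12)-13=-25
ADD r2, r2, #4 → r2=212+4=216
SUB r1, r1, #1 → r1=6-1=5
CMP r1, #2  (cmp 5,2)
BGT body: taken
LDR r7, [r2] → r7=M[216]=22
SUB r3, r3, r7 → r3=(-25)-22=-47
ADD r2, r2, #4 → r2=216+4=220
SUB r1, r1, #1 → r1=5-1=4
CMP r1, #2  (cmp 4,2)
BGT body: taken
LDR r7, [r2] → r7=M[220]=-8
SUB r3, r3, r7 → r3=(-47)-(-8)=-39
ADD r2, r2, #4 → r2=220+4=224
SUB r1, r1, #1 → r1=4-1=3
CMP r1, #2  (cmp 3,2)
BGT body: taken
LDR r7, [r2] → r7=M[224]=-8
SUB r3, r3, r7 → r3=(-39)-(-8)=-31
ADD r2, r2, #4 → r2=224+4=228
SUB r1, r1, #1 → r1=3-1=2
CMP r1, #2  (cmp 2,2)
BGT body: not taken
STR r3, [224] → M[224]=-31
halt.
Total executed instructions: 48.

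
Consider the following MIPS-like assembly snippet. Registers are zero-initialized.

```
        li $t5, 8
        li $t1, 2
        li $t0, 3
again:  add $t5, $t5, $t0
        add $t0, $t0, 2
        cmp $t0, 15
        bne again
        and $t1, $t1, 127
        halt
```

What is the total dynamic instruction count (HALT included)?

li $t5, 8 → $t5=8
li $t1, 2 → $t1=2
li $t0, 3 → $t0=3
add $t5, $t5, $t0 → $t5=8+3=11
add $t0, $t0, 2 → $t0=3+2=5
cmp $t0, 15  (cmp 5,15)
bne again: taken
add $t5, $t5, $t0 → $t5=11+5=16
add $t0, $t0, 2 → $t0=5+2=7
cmp $t0, 15  (cmp 7,15)
bne again: taken
add $t5, $t5, $t0 → $t5=16+7=23
add $t0, $t0, 2 → $t0=7+2=9
cmp $t0, 15  (cmp 9,15)
bne again: taken
add $t5, $t5, $t0 → $t5=23+9=32
add $t0, $t0, 2 → $t0=9+2=11
cmp $t0, 15  (cmp 11,15)
bne again: taken
add $t5, $t5, $t0 → $t5=32+11=43
add $t0, $t0, 2 → $t0=11+2=13
cmp $t0, 15  (cmp 13,15)
bne again: taken
add $t5, $t5, $t0 → $t5=43+13=56
add $t0, $t0, 2 → $t0=13+2=15
cmp $t0, 15  (cmp 15,15)
bne again: not taken
and $t1, $t1, 127 → $t1=2&127=2
halt.
Total executed instructions: 29.

29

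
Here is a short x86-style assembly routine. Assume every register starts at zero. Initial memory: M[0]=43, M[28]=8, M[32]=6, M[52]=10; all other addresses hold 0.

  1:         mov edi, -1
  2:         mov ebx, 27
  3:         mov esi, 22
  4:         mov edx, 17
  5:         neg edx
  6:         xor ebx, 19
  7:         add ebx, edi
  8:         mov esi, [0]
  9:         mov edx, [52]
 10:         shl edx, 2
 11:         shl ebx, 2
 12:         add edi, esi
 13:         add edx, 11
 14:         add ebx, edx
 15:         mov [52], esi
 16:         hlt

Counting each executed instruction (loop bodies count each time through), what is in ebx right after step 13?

edi=-1
ebx=27
esi=22
edx=17
edx=-(17)=-17
ebx=27^19=8
ebx=8+(-1)=7
esi=M[0]=43
edx=M[52]=10
edx=10<<2=40
ebx=7<<2=28
edi=(-1)+43=42
edx=40+11=51
After step 13: ebx = 28.

28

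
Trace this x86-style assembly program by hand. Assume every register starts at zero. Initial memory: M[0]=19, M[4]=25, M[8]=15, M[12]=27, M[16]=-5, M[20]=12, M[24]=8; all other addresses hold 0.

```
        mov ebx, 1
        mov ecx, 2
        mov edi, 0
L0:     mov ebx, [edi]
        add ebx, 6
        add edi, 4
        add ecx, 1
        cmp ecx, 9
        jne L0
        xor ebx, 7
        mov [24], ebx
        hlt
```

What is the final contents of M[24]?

ebx=1
ecx=2
edi=0
ebx=M[0]=19
ebx=19+6=25
edi=0+4=4
ecx=2+1=3
cmp ecx, 9  (cmp 3,9)
jne L0: taken
ebx=M[4]=25
ebx=25+6=31
edi=4+4=8
ecx=3+1=4
cmp ecx, 9  (cmp 4,9)
jne L0: taken
ebx=M[8]=15
ebx=15+6=21
edi=8+4=12
ecx=4+1=5
cmp ecx, 9  (cmp 5,9)
jne L0: taken
ebx=M[12]=27
ebx=27+6=33
edi=12+4=16
ecx=5+1=6
cmp ecx, 9  (cmp 6,9)
jne L0: taken
ebx=M[16]=-5
ebx=(-5)+6=1
edi=16+4=20
ecx=6+1=7
cmp ecx, 9  (cmp 7,9)
jne L0: taken
ebx=M[20]=12
ebx=12+6=18
edi=20+4=24
ecx=7+1=8
cmp ecx, 9  (cmp 8,9)
jne L0: taken
ebx=M[24]=8
ebx=8+6=14
edi=24+4=28
ecx=8+1=9
cmp ecx, 9  (cmp 9,9)
jne L0: not taken
ebx=14^7=9
mov [24], ebx → M[24]=9
halt.

9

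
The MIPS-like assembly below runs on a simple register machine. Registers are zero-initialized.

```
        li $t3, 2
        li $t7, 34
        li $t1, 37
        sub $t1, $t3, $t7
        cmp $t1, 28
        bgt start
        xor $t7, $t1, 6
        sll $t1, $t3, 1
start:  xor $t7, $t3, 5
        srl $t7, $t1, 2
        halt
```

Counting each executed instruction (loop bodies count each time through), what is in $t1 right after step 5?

after li $t3, 2: $t3=2
after li $t7, 34: $t7=34
after li $t1, 37: $t1=37
after sub $t1, $t3, $t7: $t1=2-34=-32
cmp $t1, 28  (cmp -32,28)
After step 5: $t1 = -32.

-32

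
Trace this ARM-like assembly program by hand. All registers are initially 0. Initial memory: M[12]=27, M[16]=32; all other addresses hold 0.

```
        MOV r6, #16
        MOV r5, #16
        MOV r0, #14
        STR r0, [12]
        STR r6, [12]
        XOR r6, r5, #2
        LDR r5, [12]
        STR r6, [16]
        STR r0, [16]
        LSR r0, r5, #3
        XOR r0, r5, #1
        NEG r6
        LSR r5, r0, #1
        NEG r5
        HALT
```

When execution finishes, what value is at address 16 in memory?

r6=16
r5=16
r0=14
STR r0, [12] → M[12]=14
STR r6, [12] → M[12]=16
r6=16^2=18
r5=M[12]=16
STR r6, [16] → M[16]=18
STR r0, [16] → M[16]=14
r0=16>>3=2
r0=16^1=17
r6=-(18)=-18
r5=17>>1=8
r5=-(8)=-8
halt.

14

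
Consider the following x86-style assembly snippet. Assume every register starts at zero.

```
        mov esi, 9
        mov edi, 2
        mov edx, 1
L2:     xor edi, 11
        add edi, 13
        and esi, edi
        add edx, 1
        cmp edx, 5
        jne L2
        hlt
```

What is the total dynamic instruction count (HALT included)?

28

esi=9
edi=2
edx=1
edi=2^11=9
edi=9+13=22
esi=9&22=0
edx=1+1=2
cmp edx, 5  (cmp 2,5)
jne L2: taken
edi=22^11=29
edi=29+13=42
esi=0&42=0
edx=2+1=3
cmp edx, 5  (cmp 3,5)
jne L2: taken
edi=42^11=33
edi=33+13=46
esi=0&46=0
edx=3+1=4
cmp edx, 5  (cmp 4,5)
jne L2: taken
edi=46^11=37
edi=37+13=50
esi=0&50=0
edx=4+1=5
cmp edx, 5  (cmp 5,5)
jne L2: not taken
halt.
Total executed instructions: 28.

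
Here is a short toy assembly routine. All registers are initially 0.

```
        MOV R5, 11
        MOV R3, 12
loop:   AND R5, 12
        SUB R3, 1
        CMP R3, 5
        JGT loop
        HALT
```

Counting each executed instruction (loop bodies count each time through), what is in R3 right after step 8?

10

MOV R5, 11 → R5=11
MOV R3, 12 → R3=12
AND R5, 12 → R5=11&12=8
SUB R3, 1 → R3=12-1=11
CMP R3, 5  (cmp 11,5)
JGT loop: taken
AND R5, 12 → R5=8&12=8
SUB R3, 1 → R3=11-1=10
After step 8: R3 = 10.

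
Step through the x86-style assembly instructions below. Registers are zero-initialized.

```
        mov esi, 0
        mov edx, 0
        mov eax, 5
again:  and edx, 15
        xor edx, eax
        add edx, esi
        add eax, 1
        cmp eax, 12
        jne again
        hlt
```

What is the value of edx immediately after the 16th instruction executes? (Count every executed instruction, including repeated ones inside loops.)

3

after mov esi, 0: esi=0
after mov edx, 0: edx=0
after mov eax, 5: eax=5
after and edx, 15: edx=0&15=0
after xor edx, eax: edx=0^5=5
after add edx, esi: edx=5+0=5
after add eax, 1: eax=5+1=6
cmp eax, 12  (cmp 6,12)
jne again: taken
after and edx, 15: edx=5&15=5
after xor edx, eax: edx=5^6=3
after add edx, esi: edx=3+0=3
after add eax, 1: eax=6+1=7
cmp eax, 12  (cmp 7,12)
jne again: taken
after and edx, 15: edx=3&15=3
After step 16: edx = 3.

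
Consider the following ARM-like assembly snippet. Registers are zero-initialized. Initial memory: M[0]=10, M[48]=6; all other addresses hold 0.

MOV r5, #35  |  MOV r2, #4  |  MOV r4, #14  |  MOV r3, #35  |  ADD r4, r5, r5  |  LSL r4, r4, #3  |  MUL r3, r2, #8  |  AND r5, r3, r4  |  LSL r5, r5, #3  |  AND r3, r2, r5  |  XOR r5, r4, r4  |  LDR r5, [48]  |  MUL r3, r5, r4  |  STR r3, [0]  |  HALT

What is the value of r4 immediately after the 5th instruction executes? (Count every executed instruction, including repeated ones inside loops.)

r5=35
r2=4
r4=14
r3=35
r4=35+35=70
After step 5: r4 = 70.

70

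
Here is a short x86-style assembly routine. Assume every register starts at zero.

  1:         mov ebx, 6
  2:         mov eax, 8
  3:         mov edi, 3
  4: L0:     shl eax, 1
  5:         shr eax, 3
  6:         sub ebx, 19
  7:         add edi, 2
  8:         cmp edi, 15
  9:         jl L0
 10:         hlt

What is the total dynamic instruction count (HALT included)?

mov ebx, 6 → ebx=6
mov eax, 8 → eax=8
mov edi, 3 → edi=3
shl eax, 1 → eax=8<<1=16
shr eax, 3 → eax=16>>3=2
sub ebx, 19 → ebx=6-19=-13
add edi, 2 → edi=3+2=5
cmp edi, 15  (cmp 5,15)
jl L0: taken
shl eax, 1 → eax=2<<1=4
shr eax, 3 → eax=4>>3=0
sub ebx, 19 → ebx=(-13)-19=-32
add edi, 2 → edi=5+2=7
cmp edi, 15  (cmp 7,15)
jl L0: taken
shl eax, 1 → eax=0<<1=0
shr eax, 3 → eax=0>>3=0
sub ebx, 19 → ebx=(-32)-19=-51
add edi, 2 → edi=7+2=9
cmp edi, 15  (cmp 9,15)
jl L0: taken
shl eax, 1 → eax=0<<1=0
shr eax, 3 → eax=0>>3=0
sub ebx, 19 → ebx=(-51)-19=-70
add edi, 2 → edi=9+2=11
cmp edi, 15  (cmp 11,15)
jl L0: taken
shl eax, 1 → eax=0<<1=0
shr eax, 3 → eax=0>>3=0
sub ebx, 19 → ebx=(-70)-19=-89
add edi, 2 → edi=11+2=13
cmp edi, 15  (cmp 13,15)
jl L0: taken
shl eax, 1 → eax=0<<1=0
shr eax, 3 → eax=0>>3=0
sub ebx, 19 → ebx=(-89)-19=-108
add edi, 2 → edi=13+2=15
cmp edi, 15  (cmp 15,15)
jl L0: not taken
halt.
Total executed instructions: 40.

40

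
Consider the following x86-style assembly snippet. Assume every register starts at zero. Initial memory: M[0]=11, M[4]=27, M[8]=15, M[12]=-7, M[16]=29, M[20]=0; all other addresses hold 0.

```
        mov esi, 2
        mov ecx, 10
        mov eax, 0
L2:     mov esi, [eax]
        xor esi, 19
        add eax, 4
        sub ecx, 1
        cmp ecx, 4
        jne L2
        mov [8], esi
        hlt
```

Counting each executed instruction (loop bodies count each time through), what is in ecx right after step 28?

6

after mov esi, 2: esi=2
after mov ecx, 10: ecx=10
after mov eax, 0: eax=0
after mov esi, [eax]: esi=M[0]=11
after xor esi, 19: esi=11^19=24
after add eax, 4: eax=0+4=4
after sub ecx, 1: ecx=10-1=9
cmp ecx, 4  (cmp 9,4)
jne L2: taken
after mov esi, [eax]: esi=M[4]=27
after xor esi, 19: esi=27^19=8
after add eax, 4: eax=4+4=8
after sub ecx, 1: ecx=9-1=8
cmp ecx, 4  (cmp 8,4)
jne L2: taken
after mov esi, [eax]: esi=M[8]=15
after xor esi, 19: esi=15^19=28
after add eax, 4: eax=8+4=12
after sub ecx, 1: ecx=8-1=7
cmp ecx, 4  (cmp 7,4)
jne L2: taken
after mov esi, [eax]: esi=M[12]=-7
after xor esi, 19: esi=(-7)^19=-22
after add eax, 4: eax=12+4=16
after sub ecx, 1: ecx=7-1=6
cmp ecx, 4  (cmp 6,4)
jne L2: taken
after mov esi, [eax]: esi=M[16]=29
After step 28: ecx = 6.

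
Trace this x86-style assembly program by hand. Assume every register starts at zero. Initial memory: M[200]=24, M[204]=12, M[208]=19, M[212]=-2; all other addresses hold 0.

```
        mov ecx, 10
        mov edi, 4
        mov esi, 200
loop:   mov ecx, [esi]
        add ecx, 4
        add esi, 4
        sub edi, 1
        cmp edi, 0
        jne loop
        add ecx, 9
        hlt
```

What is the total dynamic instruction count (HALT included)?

29

ecx=10
edi=4
esi=200
ecx=M[200]=24
ecx=24+4=28
esi=200+4=204
edi=4-1=3
cmp edi, 0  (cmp 3,0)
jne loop: taken
ecx=M[204]=12
ecx=12+4=16
esi=204+4=208
edi=3-1=2
cmp edi, 0  (cmp 2,0)
jne loop: taken
ecx=M[208]=19
ecx=19+4=23
esi=208+4=212
edi=2-1=1
cmp edi, 0  (cmp 1,0)
jne loop: taken
ecx=M[212]=-2
ecx=(-2)+4=2
esi=212+4=216
edi=1-1=0
cmp edi, 0  (cmp 0,0)
jne loop: not taken
ecx=2+9=11
halt.
Total executed instructions: 29.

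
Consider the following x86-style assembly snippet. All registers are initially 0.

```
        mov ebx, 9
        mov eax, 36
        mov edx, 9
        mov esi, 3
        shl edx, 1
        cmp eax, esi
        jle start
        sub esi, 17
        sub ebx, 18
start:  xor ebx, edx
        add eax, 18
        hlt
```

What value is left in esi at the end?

ebx=9
eax=36
edx=9
esi=3
edx=9<<1=18
cmp eax, esi  (cmp 36,3)
jle start: not taken
esi=3-17=-14
ebx=9-18=-9
ebx=(-9)^18=-27
eax=36+18=54
halt.

-14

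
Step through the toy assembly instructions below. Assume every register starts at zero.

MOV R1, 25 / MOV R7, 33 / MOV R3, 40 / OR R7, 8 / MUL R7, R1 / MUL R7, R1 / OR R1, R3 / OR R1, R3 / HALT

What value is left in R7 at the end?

R1=25
R7=33
R3=40
R7=33|8=41
R7=41*25=1025
R7=1025*25=25625
R1=25|40=57
R1=57|40=57
halt.

25625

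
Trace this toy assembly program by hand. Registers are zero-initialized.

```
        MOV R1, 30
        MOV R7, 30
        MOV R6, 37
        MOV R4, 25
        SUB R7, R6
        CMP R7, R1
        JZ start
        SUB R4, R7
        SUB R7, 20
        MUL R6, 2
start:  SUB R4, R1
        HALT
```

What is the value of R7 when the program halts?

after MOV R1, 30: R1=30
after MOV R7, 30: R7=30
after MOV R6, 37: R6=37
after MOV R4, 25: R4=25
after SUB R7, R6: R7=30-37=-7
CMP R7, R1  (cmp -7,30)
JZ start: not taken
after SUB R4, R7: R4=25-(-7)=32
after SUB R7, 20: R7=(-7)-20=-27
after MUL R6, 2: R6=37*2=74
after SUB R4, R1: R4=32-30=2
halt.

-27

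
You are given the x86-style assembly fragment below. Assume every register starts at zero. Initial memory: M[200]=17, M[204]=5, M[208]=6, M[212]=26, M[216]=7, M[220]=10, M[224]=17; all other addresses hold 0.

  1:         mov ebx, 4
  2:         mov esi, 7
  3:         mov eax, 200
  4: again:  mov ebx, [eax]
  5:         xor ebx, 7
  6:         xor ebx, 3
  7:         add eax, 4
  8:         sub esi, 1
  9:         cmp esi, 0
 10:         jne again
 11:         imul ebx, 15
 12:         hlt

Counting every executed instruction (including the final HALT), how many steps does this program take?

mov ebx, 4 → ebx=4
mov esi, 7 → esi=7
mov eax, 200 → eax=200
mov ebx, [eax] → ebx=M[200]=17
xor ebx, 7 → ebx=17^7=22
xor ebx, 3 → ebx=22^3=21
add eax, 4 → eax=200+4=204
sub esi, 1 → esi=7-1=6
cmp esi, 0  (cmp 6,0)
jne again: taken
mov ebx, [eax] → ebx=M[204]=5
xor ebx, 7 → ebx=5^7=2
xor ebx, 3 → ebx=2^3=1
add eax, 4 → eax=204+4=208
sub esi, 1 → esi=6-1=5
cmp esi, 0  (cmp 5,0)
jne again: taken
mov ebx, [eax] → ebx=M[208]=6
xor ebx, 7 → ebx=6^7=1
xor ebx, 3 → ebx=1^3=2
add eax, 4 → eax=208+4=212
sub esi, 1 → esi=5-1=4
cmp esi, 0  (cmp 4,0)
jne again: taken
mov ebx, [eax] → ebx=M[212]=26
xor ebx, 7 → ebx=26^7=29
xor ebx, 3 → ebx=29^3=30
add eax, 4 → eax=212+4=216
sub esi, 1 → esi=4-1=3
cmp esi, 0  (cmp 3,0)
jne again: taken
mov ebx, [eax] → ebx=M[216]=7
xor ebx, 7 → ebx=7^7=0
xor ebx, 3 → ebx=0^3=3
add eax, 4 → eax=216+4=220
sub esi, 1 → esi=3-1=2
cmp esi, 0  (cmp 2,0)
jne again: taken
mov ebx, [eax] → ebx=M[220]=10
xor ebx, 7 → ebx=10^7=13
xor ebx, 3 → ebx=13^3=14
add eax, 4 → eax=220+4=224
sub esi, 1 → esi=2-1=1
cmp esi, 0  (cmp 1,0)
jne again: taken
mov ebx, [eax] → ebx=M[224]=17
xor ebx, 7 → ebx=17^7=22
xor ebx, 3 → ebx=22^3=21
add eax, 4 → eax=224+4=228
sub esi, 1 → esi=1-1=0
cmp esi, 0  (cmp 0,0)
jne again: not taken
imul ebx, 15 → ebx=21*15=315
halt.
Total executed instructions: 54.

54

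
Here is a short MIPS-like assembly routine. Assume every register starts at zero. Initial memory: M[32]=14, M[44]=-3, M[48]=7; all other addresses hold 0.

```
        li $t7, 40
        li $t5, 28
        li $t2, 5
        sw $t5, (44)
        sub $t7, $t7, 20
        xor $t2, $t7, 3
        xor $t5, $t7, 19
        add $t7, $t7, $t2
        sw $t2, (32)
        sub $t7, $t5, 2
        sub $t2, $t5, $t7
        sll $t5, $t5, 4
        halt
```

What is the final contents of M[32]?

li $t7, 40 → $t7=40
li $t5, 28 → $t5=28
li $t2, 5 → $t2=5
sw $t5, (44) → M[44]=28
sub $t7, $t7, 20 → $t7=40-20=20
xor $t2, $t7, 3 → $t2=20^3=23
xor $t5, $t7, 19 → $t5=20^19=7
add $t7, $t7, $t2 → $t7=20+23=43
sw $t2, (32) → M[32]=23
sub $t7, $t5, 2 → $t7=7-2=5
sub $t2, $t5, $t7 → $t2=7-5=2
sll $t5, $t5, 4 → $t5=7<<4=112
halt.

23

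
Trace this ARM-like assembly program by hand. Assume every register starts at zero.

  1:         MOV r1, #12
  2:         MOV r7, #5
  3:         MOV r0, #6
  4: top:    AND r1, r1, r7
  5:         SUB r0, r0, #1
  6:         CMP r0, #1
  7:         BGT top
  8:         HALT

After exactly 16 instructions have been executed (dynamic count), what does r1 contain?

4

MOV r1, #12 → r1=12
MOV r7, #5 → r7=5
MOV r0, #6 → r0=6
AND r1, r1, r7 → r1=12&5=4
SUB r0, r0, #1 → r0=6-1=5
CMP r0, #1  (cmp 5,1)
BGT top: taken
AND r1, r1, r7 → r1=4&5=4
SUB r0, r0, #1 → r0=5-1=4
CMP r0, #1  (cmp 4,1)
BGT top: taken
AND r1, r1, r7 → r1=4&5=4
SUB r0, r0, #1 → r0=4-1=3
CMP r0, #1  (cmp 3,1)
BGT top: taken
AND r1, r1, r7 → r1=4&5=4
After step 16: r1 = 4.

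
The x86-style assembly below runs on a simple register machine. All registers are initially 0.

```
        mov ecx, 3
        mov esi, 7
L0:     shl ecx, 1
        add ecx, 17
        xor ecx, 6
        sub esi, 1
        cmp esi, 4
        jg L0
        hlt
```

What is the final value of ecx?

125

ecx=3
esi=7
ecx=3<<1=6
ecx=6+17=23
ecx=23^6=17
esi=7-1=6
cmp esi, 4  (cmp 6,4)
jg L0: taken
ecx=17<<1=34
ecx=34+17=51
ecx=51^6=53
esi=6-1=5
cmp esi, 4  (cmp 5,4)
jg L0: taken
ecx=53<<1=106
ecx=106+17=123
ecx=123^6=125
esi=5-1=4
cmp esi, 4  (cmp 4,4)
jg L0: not taken
halt.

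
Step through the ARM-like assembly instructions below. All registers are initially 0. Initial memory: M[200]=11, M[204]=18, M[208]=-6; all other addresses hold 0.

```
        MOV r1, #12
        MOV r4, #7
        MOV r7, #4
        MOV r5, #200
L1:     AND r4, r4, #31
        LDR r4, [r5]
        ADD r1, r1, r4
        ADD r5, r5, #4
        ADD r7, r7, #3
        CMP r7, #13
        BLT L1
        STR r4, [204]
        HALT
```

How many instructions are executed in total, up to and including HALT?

27

r1=12
r4=7
r7=4
r5=200
r4=7&31=7
r4=M[200]=11
r1=12+11=23
r5=200+4=204
r7=4+3=7
CMP r7, #13  (cmp 7,13)
BLT L1: taken
r4=11&31=11
r4=M[204]=18
r1=23+18=41
r5=204+4=208
r7=7+3=10
CMP r7, #13  (cmp 10,13)
BLT L1: taken
r4=18&31=18
r4=M[208]=-6
r1=41+(-6)=35
r5=208+4=212
r7=10+3=13
CMP r7, #13  (cmp 13,13)
BLT L1: not taken
STR r4, [204] → M[204]=-6
halt.
Total executed instructions: 27.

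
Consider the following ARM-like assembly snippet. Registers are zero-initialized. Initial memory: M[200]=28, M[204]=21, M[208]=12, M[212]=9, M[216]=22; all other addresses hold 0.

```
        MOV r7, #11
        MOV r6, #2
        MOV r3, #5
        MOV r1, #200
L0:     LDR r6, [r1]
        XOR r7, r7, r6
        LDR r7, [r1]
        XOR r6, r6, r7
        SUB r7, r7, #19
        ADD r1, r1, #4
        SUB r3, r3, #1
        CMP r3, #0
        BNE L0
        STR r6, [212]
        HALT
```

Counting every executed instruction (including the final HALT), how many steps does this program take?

after MOV r7, #11: r7=11
after MOV r6, #2: r6=2
after MOV r3, #5: r3=5
after MOV r1, #200: r1=200
after LDR r6, [r1]: r6=M[200]=28
after XOR r7, r7, r6: r7=11^28=23
after LDR r7, [r1]: r7=M[200]=28
after XOR r6, r6, r7: r6=28^28=0
after SUB r7, r7, #19: r7=28-19=9
after ADD r1, r1, #4: r1=200+4=204
after SUB r3, r3, #1: r3=5-1=4
CMP r3, #0  (cmp 4,0)
BNE L0: taken
after LDR r6, [r1]: r6=M[204]=21
after XOR r7, r7, r6: r7=9^21=28
after LDR r7, [r1]: r7=M[204]=21
after XOR r6, r6, r7: r6=21^21=0
after SUB r7, r7, #19: r7=21-19=2
after ADD r1, r1, #4: r1=204+4=208
after SUB r3, r3, #1: r3=4-1=3
CMP r3, #0  (cmp 3,0)
BNE L0: taken
after LDR r6, [r1]: r6=M[208]=12
after XOR r7, r7, r6: r7=2^12=14
after LDR r7, [r1]: r7=M[208]=12
after XOR r6, r6, r7: r6=12^12=0
after SUB r7, r7, #19: r7=12-19=-7
after ADD r1, r1, #4: r1=208+4=212
after SUB r3, r3, #1: r3=3-1=2
CMP r3, #0  (cmp 2,0)
BNE L0: taken
after LDR r6, [r1]: r6=M[212]=9
after XOR r7, r7, r6: r7=(-7)^9=-16
after LDR r7, [r1]: r7=M[212]=9
after XOR r6, r6, r7: r6=9^9=0
after SUB r7, r7, #19: r7=9-19=-10
after ADD r1, r1, #4: r1=212+4=216
after SUB r3, r3, #1: r3=2-1=1
CMP r3, #0  (cmp 1,0)
BNE L0: taken
after LDR r6, [r1]: r6=M[216]=22
after XOR r7, r7, r6: r7=(-10)^22=-32
after LDR r7, [r1]: r7=M[216]=22
after XOR r6, r6, r7: r6=22^22=0
after SUB r7, r7, #19: r7=22-19=3
after ADD r1, r1, #4: r1=216+4=220
after SUB r3, r3, #1: r3=1-1=0
CMP r3, #0  (cmp 0,0)
BNE L0: not taken
STR r6, [212] → M[212]=0
halt.
Total executed instructions: 51.

51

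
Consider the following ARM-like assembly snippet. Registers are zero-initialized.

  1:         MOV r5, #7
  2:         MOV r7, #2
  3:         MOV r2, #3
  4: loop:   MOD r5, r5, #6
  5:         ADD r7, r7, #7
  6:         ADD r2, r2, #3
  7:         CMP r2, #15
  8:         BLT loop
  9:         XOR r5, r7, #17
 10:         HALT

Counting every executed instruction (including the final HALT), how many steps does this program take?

r5=7
r7=2
r2=3
r5=7%6=1
r7=2+7=9
r2=3+3=6
CMP r2, #15  (cmp 6,15)
BLT loop: taken
r5=1%6=1
r7=9+7=16
r2=6+3=9
CMP r2, #15  (cmp 9,15)
BLT loop: taken
r5=1%6=1
r7=16+7=23
r2=9+3=12
CMP r2, #15  (cmp 12,15)
BLT loop: taken
r5=1%6=1
r7=23+7=30
r2=12+3=15
CMP r2, #15  (cmp 15,15)
BLT loop: not taken
r5=30^17=15
halt.
Total executed instructions: 25.

25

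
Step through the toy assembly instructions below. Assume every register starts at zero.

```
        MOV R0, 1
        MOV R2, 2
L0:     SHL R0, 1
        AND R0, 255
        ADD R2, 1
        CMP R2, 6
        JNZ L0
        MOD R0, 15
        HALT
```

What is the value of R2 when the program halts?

R0=1
R2=2
R0=1<<1=2
R0=2&255=2
R2=2+1=3
CMP R2, 6  (cmp 3,6)
JNZ L0: taken
R0=2<<1=4
R0=4&255=4
R2=3+1=4
CMP R2, 6  (cmp 4,6)
JNZ L0: taken
R0=4<<1=8
R0=8&255=8
R2=4+1=5
CMP R2, 6  (cmp 5,6)
JNZ L0: taken
R0=8<<1=16
R0=16&255=16
R2=5+1=6
CMP R2, 6  (cmp 6,6)
JNZ L0: not taken
R0=16%15=1
halt.

6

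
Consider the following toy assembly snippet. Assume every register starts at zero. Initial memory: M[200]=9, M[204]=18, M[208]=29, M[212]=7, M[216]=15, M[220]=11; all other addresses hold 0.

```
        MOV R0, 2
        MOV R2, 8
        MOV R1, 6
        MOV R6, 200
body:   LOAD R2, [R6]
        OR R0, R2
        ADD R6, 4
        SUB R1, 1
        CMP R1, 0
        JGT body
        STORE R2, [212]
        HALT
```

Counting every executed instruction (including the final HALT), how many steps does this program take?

after MOV R0, 2: R0=2
after MOV R2, 8: R2=8
after MOV R1, 6: R1=6
after MOV R6, 200: R6=200
after LOAD R2, [R6]: R2=M[200]=9
after OR R0, R2: R0=2|9=11
after ADD R6, 4: R6=200+4=204
after SUB R1, 1: R1=6-1=5
CMP R1, 0  (cmp 5,0)
JGT body: taken
after LOAD R2, [R6]: R2=M[204]=18
after OR R0, R2: R0=11|18=27
after ADD R6, 4: R6=204+4=208
after SUB R1, 1: R1=5-1=4
CMP R1, 0  (cmp 4,0)
JGT body: taken
after LOAD R2, [R6]: R2=M[208]=29
after OR R0, R2: R0=27|29=31
after ADD R6, 4: R6=208+4=212
after SUB R1, 1: R1=4-1=3
CMP R1, 0  (cmp 3,0)
JGT body: taken
after LOAD R2, [R6]: R2=M[212]=7
after OR R0, R2: R0=31|7=31
after ADD R6, 4: R6=212+4=216
after SUB R1, 1: R1=3-1=2
CMP R1, 0  (cmp 2,0)
JGT body: taken
after LOAD R2, [R6]: R2=M[216]=15
after OR R0, R2: R0=31|15=31
after ADD R6, 4: R6=216+4=220
after SUB R1, 1: R1=2-1=1
CMP R1, 0  (cmp 1,0)
JGT body: taken
after LOAD R2, [R6]: R2=M[220]=11
after OR R0, R2: R0=31|11=31
after ADD R6, 4: R6=220+4=224
after SUB R1, 1: R1=1-1=0
CMP R1, 0  (cmp 0,0)
JGT body: not taken
STORE R2, [212] → M[212]=11
halt.
Total executed instructions: 42.

42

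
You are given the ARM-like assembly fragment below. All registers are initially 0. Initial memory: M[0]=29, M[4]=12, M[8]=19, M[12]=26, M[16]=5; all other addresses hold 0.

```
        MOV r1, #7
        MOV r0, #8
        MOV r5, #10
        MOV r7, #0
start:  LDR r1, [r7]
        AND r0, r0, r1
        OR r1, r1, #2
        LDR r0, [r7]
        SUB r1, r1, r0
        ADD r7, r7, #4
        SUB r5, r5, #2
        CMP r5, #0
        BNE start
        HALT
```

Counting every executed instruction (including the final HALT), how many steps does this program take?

50

r1=7
r0=8
r5=10
r7=0
r1=M[0]=29
r0=8&29=8
r1=29|2=31
r0=M[0]=29
r1=31-29=2
r7=0+4=4
r5=10-2=8
CMP r5, #0  (cmp 8,0)
BNE start: taken
r1=M[4]=12
r0=29&12=12
r1=12|2=14
r0=M[4]=12
r1=14-12=2
r7=4+4=8
r5=8-2=6
CMP r5, #0  (cmp 6,0)
BNE start: taken
r1=M[8]=19
r0=12&19=0
r1=19|2=19
r0=M[8]=19
r1=19-19=0
r7=8+4=12
r5=6-2=4
CMP r5, #0  (cmp 4,0)
BNE start: taken
r1=M[12]=26
r0=19&26=18
r1=26|2=26
r0=M[12]=26
r1=26-26=0
r7=12+4=16
r5=4-2=2
CMP r5, #0  (cmp 2,0)
BNE start: taken
r1=M[16]=5
r0=26&5=0
r1=5|2=7
r0=M[16]=5
r1=7-5=2
r7=16+4=20
r5=2-2=0
CMP r5, #0  (cmp 0,0)
BNE start: not taken
halt.
Total executed instructions: 50.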